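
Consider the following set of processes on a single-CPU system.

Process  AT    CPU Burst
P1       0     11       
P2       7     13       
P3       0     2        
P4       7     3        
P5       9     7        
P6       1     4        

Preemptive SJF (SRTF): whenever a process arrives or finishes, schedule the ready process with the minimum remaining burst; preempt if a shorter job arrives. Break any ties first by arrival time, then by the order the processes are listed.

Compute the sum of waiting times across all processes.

38

Gantt: | P3 0-2 | P6 2-6 | P1 6-7 | P4 7-10 | P5 10-17 | P1 17-27 | P2 27-40 |
Completion: P1=27  P2=40  P3=2  P4=10  P5=17  P6=6
Turnaround (C−A): P1=27  P2=33  P3=2  P4=3  P5=8  P6=5
Waiting = turnaround − burst: P1=16, P2=20, P3=0, P4=0, P5=1, P6=1
Total waiting = 16 + 20 + 0 + 0 + 1 + 1 = 38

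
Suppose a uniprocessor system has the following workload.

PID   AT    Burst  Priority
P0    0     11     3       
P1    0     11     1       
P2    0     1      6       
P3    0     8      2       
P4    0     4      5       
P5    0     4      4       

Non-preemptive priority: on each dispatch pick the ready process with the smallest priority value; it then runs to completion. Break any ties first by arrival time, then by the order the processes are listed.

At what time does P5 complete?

34

Timeline: | P1 0-11 | P3 11-19 | P0 19-30 | P5 30-34 | P4 34-38 | P2 38-39 |
Completion: P0=30  P1=11  P2=39  P3=19  P4=38  P5=34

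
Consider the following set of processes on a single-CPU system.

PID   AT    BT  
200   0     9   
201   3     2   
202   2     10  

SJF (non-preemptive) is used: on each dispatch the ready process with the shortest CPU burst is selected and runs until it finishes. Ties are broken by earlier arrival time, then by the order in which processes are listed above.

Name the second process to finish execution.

Schedule: | 200 0-9 | 201 9-11 | 202 11-21 |
Completion: 200=9  201=11  202=21
Turnaround (C−A): 200=9  201=8  202=19
Finish order: 200 → 201 → 202

201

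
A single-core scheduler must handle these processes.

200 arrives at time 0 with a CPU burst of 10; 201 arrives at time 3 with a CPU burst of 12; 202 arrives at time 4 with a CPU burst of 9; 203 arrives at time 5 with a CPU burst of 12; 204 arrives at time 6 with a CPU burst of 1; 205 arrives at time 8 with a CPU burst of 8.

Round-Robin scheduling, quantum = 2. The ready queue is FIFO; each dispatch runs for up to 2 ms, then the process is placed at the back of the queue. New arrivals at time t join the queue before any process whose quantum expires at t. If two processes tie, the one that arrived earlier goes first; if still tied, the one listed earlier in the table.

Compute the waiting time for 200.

Timeline: | 200 0-4 | 201 4-6 | 202 6-8 | 200 8-10 | 203 10-12 | 204 12-13 | 201 13-15 | 205 15-17 | 202 17-19 | 200 19-21 | 203 21-23 | 201 23-25 | 205 25-27 | 202 27-29 | 200 29-31 | 203 31-33 | 201 33-35 | 205 35-37 | 202 37-39 | 203 39-41 | 201 41-43 | 205 43-45 | 202 45-46 | 203 46-48 | 201 48-50 | 203 50-52 |
Completion: 200=31  201=50  202=46  203=52  204=13  205=45
Turnaround (C−A): 200=31  201=47  202=42  203=47  204=7  205=37
Waiting(200) = turnaround − burst = 31 − 10 = 21

21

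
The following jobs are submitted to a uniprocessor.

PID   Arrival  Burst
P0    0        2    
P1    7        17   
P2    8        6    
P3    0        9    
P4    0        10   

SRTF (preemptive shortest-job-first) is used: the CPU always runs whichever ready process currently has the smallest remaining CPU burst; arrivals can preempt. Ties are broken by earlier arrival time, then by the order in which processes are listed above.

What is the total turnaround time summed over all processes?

86

Timeline: | P0 0-2 | P3 2-11 | P2 11-17 | P4 17-27 | P1 27-44 |
Completion: P0=2  P1=44  P2=17  P3=11  P4=27
Turnaround (C−A): P0=2  P1=37  P2=9  P3=11  P4=27
Turnaround = completion − arrival: P0=2, P1=37, P2=9, P3=11, P4=27
Total turnaround = 2 + 37 + 9 + 11 + 27 = 86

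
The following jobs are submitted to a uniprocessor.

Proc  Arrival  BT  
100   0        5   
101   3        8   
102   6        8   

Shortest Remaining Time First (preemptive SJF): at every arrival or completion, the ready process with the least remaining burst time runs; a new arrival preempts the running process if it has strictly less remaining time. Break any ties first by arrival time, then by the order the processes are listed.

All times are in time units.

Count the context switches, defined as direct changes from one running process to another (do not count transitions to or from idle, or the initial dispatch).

Schedule: | 100 0-5 | 101 5-13 | 102 13-21 |
Completion: 100=5  101=13  102=21

2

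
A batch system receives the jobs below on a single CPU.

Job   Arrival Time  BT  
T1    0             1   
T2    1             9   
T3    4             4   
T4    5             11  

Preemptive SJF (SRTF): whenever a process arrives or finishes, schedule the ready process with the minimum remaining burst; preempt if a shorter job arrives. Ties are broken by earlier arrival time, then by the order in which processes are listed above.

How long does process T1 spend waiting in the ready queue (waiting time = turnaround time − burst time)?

Timeline: | T1 0-1 | T2 1-4 | T3 4-8 | T2 8-14 | T4 14-25 |
Completion: T1=1  T2=14  T3=8  T4=25
Turnaround (C−A): T1=1  T2=13  T3=4  T4=20
Waiting(T1) = turnaround − burst = 1 − 1 = 0

0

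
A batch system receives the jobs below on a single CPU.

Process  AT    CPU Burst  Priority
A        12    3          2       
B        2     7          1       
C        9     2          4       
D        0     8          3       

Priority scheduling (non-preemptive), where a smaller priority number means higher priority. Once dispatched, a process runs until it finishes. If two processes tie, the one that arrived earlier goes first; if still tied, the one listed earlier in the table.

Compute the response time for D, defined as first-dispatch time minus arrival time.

0

Gantt: | D 0-8 | B 8-15 | A 15-18 | C 18-20 |
Completion: A=18  B=15  C=20  D=8
Response(D) = first start − arrival = 0 − 0 = 0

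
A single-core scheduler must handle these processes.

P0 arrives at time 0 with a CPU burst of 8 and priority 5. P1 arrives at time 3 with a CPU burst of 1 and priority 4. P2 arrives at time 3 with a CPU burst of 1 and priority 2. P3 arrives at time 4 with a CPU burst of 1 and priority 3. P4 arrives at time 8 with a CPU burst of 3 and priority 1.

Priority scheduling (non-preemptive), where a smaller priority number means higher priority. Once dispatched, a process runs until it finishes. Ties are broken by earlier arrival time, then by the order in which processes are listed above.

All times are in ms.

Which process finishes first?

Schedule: | P0 0-8 | P4 8-11 | P2 11-12 | P3 12-13 | P1 13-14 |
Completion: P0=8  P1=14  P2=12  P3=13  P4=11
Turnaround (C−A): P0=8  P1=11  P2=9  P3=9  P4=3
Finish order: P0 → P4 → P2 → P3 → P1

P0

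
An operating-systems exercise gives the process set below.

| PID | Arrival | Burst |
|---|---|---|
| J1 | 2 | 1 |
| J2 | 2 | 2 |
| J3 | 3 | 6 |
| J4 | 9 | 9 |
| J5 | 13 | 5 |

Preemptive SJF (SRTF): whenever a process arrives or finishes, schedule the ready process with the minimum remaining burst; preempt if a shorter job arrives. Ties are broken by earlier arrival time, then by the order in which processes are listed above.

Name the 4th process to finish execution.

J5

Timeline: | idle 0-2 | J1 2-3 | J2 3-5 | J3 5-11 | J4 11-13 | J5 13-18 | J4 18-25 |
Completion: J1=3  J2=5  J3=11  J4=25  J5=18
Turnaround (C−A): J1=1  J2=3  J3=8  J4=16  J5=5
Finish order: J1 → J2 → J3 → J5 → J4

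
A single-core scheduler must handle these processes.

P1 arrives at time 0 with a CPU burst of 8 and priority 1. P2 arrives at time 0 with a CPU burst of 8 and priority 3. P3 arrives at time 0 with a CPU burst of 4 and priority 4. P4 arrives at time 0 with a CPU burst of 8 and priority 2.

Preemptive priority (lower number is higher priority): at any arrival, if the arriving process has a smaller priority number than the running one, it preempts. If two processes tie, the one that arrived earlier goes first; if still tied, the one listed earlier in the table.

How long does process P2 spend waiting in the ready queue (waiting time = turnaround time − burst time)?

Timeline: | P1 0-8 | P4 8-16 | P2 16-24 | P3 24-28 |
Completion: P1=8  P2=24  P3=28  P4=16
Turnaround (C−A): P1=8  P2=24  P3=28  P4=16
Waiting(P2) = turnaround − burst = 24 − 8 = 16

16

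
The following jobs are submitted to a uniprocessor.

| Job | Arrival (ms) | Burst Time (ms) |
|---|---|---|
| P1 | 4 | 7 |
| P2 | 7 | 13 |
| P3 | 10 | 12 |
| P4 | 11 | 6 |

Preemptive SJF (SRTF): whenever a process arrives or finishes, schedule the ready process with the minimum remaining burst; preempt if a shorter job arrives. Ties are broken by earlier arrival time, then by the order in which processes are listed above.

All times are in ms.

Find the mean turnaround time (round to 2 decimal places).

16.75

Gantt: | idle 0-4 | P1 4-11 | P4 11-17 | P3 17-29 | P2 29-42 |
Completion: P1=11  P2=42  P3=29  P4=17
Turnaround times: P1=7, P2=35, P3=19, P4=6
Average turnaround = (7+35+19+6) / 4 = 67/4 = 16.75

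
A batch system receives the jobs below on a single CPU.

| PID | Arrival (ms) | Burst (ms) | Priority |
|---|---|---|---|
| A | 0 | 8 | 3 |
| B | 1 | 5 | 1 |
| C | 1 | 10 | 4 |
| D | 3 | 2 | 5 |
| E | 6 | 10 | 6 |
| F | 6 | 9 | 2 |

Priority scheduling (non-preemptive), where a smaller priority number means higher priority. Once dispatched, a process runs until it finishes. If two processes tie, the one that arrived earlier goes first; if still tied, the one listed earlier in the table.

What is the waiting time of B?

7

Schedule: | A 0-8 | B 8-13 | F 13-22 | C 22-32 | D 32-34 | E 34-44 |
Completion: A=8  B=13  C=32  D=34  E=44  F=22
Turnaround (C−A): A=8  B=12  C=31  D=31  E=38  F=16
Waiting(B) = turnaround − burst = 12 − 5 = 7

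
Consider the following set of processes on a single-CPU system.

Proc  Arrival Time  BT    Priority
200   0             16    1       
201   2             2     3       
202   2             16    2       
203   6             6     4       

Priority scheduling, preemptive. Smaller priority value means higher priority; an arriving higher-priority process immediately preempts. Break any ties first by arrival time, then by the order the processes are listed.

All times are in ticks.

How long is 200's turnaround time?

16

Timeline: | 200 0-16 | 202 16-32 | 201 32-34 | 203 34-40 |
Completion: 200=16  201=34  202=32  203=40
Turnaround (C−A): 200=16  201=32  202=30  203=34
Turnaround(200) = completion − arrival = 16 − 0 = 16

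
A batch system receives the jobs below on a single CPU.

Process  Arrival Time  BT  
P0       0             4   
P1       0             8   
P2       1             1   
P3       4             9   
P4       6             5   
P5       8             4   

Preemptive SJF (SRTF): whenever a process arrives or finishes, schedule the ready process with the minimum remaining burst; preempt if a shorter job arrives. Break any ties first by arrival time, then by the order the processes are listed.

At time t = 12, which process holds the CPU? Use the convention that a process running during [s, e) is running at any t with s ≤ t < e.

Gantt: | P0 0-1 | P2 1-2 | P0 2-5 | P1 5-6 | P4 6-11 | P5 11-15 | P1 15-22 | P3 22-31 |
Completion: P0=5  P1=22  P2=2  P3=31  P4=11  P5=15

P5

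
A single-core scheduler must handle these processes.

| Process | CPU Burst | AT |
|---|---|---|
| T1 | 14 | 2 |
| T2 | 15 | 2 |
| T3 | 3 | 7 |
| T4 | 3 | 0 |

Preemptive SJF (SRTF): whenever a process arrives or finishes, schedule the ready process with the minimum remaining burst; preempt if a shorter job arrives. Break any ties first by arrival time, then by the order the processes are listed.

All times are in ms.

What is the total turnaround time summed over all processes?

Timeline: | T4 0-3 | T1 3-7 | T3 7-10 | T1 10-20 | T2 20-35 |
Completion: T1=20  T2=35  T3=10  T4=3
Turnaround = completion − arrival: T1=18, T2=33, T3=3, T4=3
Total turnaround = 18 + 33 + 3 + 3 = 57

57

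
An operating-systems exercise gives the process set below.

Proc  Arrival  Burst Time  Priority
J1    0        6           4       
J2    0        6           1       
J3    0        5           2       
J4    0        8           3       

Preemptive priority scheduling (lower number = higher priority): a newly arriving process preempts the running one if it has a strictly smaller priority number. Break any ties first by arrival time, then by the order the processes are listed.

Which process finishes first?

Schedule: | J2 0-6 | J3 6-11 | J4 11-19 | J1 19-25 |
Completion: J1=25  J2=6  J3=11  J4=19
Turnaround (C−A): J1=25  J2=6  J3=11  J4=19
Finish order: J2 → J3 → J4 → J1

J2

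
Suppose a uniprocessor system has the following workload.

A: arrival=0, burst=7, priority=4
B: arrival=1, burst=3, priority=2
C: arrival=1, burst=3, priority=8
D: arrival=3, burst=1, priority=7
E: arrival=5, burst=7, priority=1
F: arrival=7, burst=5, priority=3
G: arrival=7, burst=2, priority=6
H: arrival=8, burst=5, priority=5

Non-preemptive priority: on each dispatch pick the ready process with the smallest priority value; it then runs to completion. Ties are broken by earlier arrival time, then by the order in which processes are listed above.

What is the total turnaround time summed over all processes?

Timeline: | A 0-7 | E 7-14 | B 14-17 | F 17-22 | H 22-27 | G 27-29 | D 29-30 | C 30-33 |
Completion: A=7  B=17  C=33  D=30  E=14  F=22  G=29  H=27
Turnaround (C−A): A=7  B=16  C=32  D=27  E=9  F=15  G=22  H=19
Turnaround = completion − arrival: A=7, B=16, C=32, D=27, E=9, F=15, G=22, H=19
Total turnaround = 7 + 16 + 32 + 27 + 9 + 15 + 22 + 19 = 147

147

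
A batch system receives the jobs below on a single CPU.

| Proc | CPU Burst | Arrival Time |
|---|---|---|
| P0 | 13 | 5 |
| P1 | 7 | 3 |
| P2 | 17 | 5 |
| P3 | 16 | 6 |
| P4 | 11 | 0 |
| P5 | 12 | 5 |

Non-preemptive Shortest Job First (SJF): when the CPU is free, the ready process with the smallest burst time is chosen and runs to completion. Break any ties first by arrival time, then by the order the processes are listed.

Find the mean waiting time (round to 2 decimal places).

22.83

Schedule: | P4 0-11 | P1 11-18 | P5 18-30 | P0 30-43 | P3 43-59 | P2 59-76 |
Completion: P0=43  P1=18  P2=76  P3=59  P4=11  P5=30
Turnaround (C−A): P0=38  P1=15  P2=71  P3=53  P4=11  P5=25
Waiting times: P0=25, P1=8, P2=54, P3=37, P4=0, P5=13
Average waiting = (25+8+54+37+0+13) / 6 = 137/6 = 22.83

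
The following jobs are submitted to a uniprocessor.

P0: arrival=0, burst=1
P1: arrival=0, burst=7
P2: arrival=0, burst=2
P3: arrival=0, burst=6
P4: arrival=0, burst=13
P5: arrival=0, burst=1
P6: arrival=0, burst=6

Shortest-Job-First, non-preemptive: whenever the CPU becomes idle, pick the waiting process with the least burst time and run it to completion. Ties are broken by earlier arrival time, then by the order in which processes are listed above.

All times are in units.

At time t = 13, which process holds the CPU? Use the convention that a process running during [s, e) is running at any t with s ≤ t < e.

Schedule: | P0 0-1 | P5 1-2 | P2 2-4 | P3 4-10 | P6 10-16 | P1 16-23 | P4 23-36 |
Completion: P0=1  P1=23  P2=4  P3=10  P4=36  P5=2  P6=16

P6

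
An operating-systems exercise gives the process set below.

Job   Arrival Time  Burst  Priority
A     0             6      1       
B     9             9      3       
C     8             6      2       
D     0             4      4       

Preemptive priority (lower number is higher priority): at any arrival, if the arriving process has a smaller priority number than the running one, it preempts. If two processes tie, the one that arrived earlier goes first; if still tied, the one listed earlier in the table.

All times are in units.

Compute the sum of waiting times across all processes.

26

Schedule: | A 0-6 | D 6-8 | C 8-14 | B 14-23 | D 23-25 |
Completion: A=6  B=23  C=14  D=25
Turnaround (C−A): A=6  B=14  C=6  D=25
Waiting = turnaround − burst: A=0, B=5, C=0, D=21
Total waiting = 0 + 5 + 0 + 21 = 26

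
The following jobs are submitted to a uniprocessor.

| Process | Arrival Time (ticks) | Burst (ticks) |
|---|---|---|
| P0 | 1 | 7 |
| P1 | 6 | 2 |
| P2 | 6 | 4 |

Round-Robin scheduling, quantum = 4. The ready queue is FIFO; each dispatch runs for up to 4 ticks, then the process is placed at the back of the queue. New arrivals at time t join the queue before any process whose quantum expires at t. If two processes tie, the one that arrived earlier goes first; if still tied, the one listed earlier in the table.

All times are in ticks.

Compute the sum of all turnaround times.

Schedule: | idle 0-1 | P0 1-8 | P1 8-10 | P2 10-14 |
Completion: P0=8  P1=10  P2=14
Turnaround = completion − arrival: P0=7, P1=4, P2=8
Total turnaround = 7 + 4 + 8 = 19

19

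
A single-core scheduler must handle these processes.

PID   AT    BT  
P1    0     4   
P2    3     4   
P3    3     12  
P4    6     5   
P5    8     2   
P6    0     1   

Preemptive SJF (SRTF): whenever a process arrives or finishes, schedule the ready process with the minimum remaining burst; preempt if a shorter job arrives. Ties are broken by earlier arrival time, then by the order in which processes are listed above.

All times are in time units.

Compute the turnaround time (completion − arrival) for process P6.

1

Gantt: | P6 0-1 | P1 1-5 | P2 5-9 | P5 9-11 | P4 11-16 | P3 16-28 |
Completion: P1=5  P2=9  P3=28  P4=16  P5=11  P6=1
Turnaround (C−A): P1=5  P2=6  P3=25  P4=10  P5=3  P6=1
Turnaround(P6) = completion − arrival = 1 − 0 = 1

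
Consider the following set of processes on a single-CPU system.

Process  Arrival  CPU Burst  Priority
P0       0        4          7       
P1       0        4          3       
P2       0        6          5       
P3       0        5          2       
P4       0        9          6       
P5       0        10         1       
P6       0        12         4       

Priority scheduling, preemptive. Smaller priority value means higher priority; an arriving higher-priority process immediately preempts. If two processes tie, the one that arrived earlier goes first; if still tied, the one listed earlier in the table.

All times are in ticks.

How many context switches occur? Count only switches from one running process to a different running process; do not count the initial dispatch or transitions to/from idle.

6

Timeline: | P5 0-10 | P3 10-15 | P1 15-19 | P6 19-31 | P2 31-37 | P4 37-46 | P0 46-50 |
Completion: P0=50  P1=19  P2=37  P3=15  P4=46  P5=10  P6=31
Turnaround (C−A): P0=50  P1=19  P2=37  P3=15  P4=46  P5=10  P6=31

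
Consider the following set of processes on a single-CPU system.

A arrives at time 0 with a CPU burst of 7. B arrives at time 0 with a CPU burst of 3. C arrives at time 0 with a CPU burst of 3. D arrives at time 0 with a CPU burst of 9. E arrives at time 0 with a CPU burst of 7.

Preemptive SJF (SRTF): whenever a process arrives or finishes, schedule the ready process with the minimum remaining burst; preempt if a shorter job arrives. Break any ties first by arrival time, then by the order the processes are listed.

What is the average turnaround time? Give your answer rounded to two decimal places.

14.20

Timeline: | B 0-3 | C 3-6 | A 6-13 | E 13-20 | D 20-29 |
Completion: A=13  B=3  C=6  D=29  E=20
Turnaround times: A=13, B=3, C=6, D=29, E=20
Average turnaround = (13+3+6+29+20) / 5 = 71/5 = 14.20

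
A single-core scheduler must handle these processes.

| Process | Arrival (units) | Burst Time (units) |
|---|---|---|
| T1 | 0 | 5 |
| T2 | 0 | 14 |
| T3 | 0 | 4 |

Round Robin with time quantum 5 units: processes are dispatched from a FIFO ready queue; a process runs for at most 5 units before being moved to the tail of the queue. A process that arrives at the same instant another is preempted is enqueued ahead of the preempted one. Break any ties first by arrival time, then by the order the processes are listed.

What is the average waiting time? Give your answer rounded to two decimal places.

6.33

Timeline: | T1 0-5 | T2 5-10 | T3 10-14 | T2 14-23 |
Completion: T1=5  T2=23  T3=14
Turnaround (C−A): T1=5  T2=23  T3=14
Waiting times: T1=0, T2=9, T3=10
Average waiting = (0+9+10) / 3 = 19/3 = 6.33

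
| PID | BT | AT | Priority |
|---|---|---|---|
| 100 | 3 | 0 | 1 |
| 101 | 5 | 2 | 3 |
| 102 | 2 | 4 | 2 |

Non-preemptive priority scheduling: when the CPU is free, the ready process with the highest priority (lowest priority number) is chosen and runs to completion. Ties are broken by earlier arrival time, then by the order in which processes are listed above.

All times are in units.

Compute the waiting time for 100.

0

Timeline: | 100 0-3 | 101 3-8 | 102 8-10 |
Completion: 100=3  101=8  102=10
Turnaround (C−A): 100=3  101=6  102=6
Waiting(100) = turnaround − burst = 3 − 3 = 0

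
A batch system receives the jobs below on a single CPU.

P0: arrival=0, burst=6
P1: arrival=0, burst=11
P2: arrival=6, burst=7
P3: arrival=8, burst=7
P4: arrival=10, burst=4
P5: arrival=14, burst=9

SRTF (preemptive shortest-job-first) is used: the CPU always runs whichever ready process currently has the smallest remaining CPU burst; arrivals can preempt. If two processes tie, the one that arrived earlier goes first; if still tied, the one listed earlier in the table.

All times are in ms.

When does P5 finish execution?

Gantt: | P0 0-6 | P2 6-13 | P4 13-17 | P3 17-24 | P5 24-33 | P1 33-44 |
Completion: P0=6  P1=44  P2=13  P3=24  P4=17  P5=33
Turnaround (C−A): P0=6  P1=44  P2=7  P3=16  P4=7  P5=19

33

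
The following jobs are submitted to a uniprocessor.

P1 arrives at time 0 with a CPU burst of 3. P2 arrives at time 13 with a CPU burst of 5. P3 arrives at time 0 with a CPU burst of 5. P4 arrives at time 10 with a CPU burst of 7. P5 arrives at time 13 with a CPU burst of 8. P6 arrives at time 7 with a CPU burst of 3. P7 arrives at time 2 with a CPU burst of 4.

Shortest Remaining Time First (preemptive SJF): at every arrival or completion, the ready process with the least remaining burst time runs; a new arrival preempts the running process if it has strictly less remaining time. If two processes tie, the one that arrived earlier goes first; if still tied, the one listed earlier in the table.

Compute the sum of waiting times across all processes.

37

Schedule: | P1 0-3 | P7 3-7 | P6 7-10 | P3 10-15 | P2 15-20 | P4 20-27 | P5 27-35 |
Completion: P1=3  P2=20  P3=15  P4=27  P5=35  P6=10  P7=7
Waiting = turnaround − burst: P1=0, P2=2, P3=10, P4=10, P5=14, P6=0, P7=1
Total waiting = 0 + 2 + 10 + 10 + 14 + 0 + 1 = 37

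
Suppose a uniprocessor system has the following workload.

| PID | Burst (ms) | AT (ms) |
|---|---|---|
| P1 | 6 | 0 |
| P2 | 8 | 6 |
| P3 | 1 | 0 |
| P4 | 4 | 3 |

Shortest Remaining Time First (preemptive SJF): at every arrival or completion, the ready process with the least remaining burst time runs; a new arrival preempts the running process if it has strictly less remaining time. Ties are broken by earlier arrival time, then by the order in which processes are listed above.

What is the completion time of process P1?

Gantt: | P3 0-1 | P1 1-7 | P4 7-11 | P2 11-19 |
Completion: P1=7  P2=19  P3=1  P4=11
Turnaround (C−A): P1=7  P2=13  P3=1  P4=8

7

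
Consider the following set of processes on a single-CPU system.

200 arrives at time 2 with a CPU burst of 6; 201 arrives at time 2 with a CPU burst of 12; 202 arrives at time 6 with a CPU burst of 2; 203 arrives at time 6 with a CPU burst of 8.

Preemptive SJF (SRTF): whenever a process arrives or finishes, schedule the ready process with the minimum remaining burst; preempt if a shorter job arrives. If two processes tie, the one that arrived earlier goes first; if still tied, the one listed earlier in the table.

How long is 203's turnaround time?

12

Gantt: | idle 0-2 | 200 2-8 | 202 8-10 | 203 10-18 | 201 18-30 |
Completion: 200=8  201=30  202=10  203=18
Turnaround (C−A): 200=6  201=28  202=4  203=12
Turnaround(203) = completion − arrival = 18 − 6 = 12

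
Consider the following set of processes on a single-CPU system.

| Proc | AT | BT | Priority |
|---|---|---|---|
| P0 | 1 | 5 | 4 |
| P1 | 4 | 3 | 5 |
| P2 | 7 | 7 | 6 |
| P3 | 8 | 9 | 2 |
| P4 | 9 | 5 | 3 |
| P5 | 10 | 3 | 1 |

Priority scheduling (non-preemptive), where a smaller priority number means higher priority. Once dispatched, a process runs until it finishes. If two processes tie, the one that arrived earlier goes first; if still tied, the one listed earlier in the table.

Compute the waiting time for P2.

Schedule: | idle 0-1 | P0 1-6 | P1 6-9 | P3 9-18 | P5 18-21 | P4 21-26 | P2 26-33 |
Completion: P0=6  P1=9  P2=33  P3=18  P4=26  P5=21
Turnaround (C−A): P0=5  P1=5  P2=26  P3=10  P4=17  P5=11
Waiting(P2) = turnaround − burst = 26 − 7 = 19

19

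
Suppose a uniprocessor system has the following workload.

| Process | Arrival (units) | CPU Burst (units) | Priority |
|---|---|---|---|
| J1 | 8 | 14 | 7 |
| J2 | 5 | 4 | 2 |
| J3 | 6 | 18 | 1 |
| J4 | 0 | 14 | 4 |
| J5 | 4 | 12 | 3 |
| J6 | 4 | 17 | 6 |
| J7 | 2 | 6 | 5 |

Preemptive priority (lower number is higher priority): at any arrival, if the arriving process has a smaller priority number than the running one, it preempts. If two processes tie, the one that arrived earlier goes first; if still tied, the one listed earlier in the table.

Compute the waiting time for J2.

Timeline: | J4 0-4 | J5 4-5 | J2 5-6 | J3 6-24 | J2 24-27 | J5 27-38 | J4 38-48 | J7 48-54 | J6 54-71 | J1 71-85 |
Completion: J1=85  J2=27  J3=24  J4=48  J5=38  J6=71  J7=54
Waiting(J2) = turnaround − burst = 22 − 4 = 18

18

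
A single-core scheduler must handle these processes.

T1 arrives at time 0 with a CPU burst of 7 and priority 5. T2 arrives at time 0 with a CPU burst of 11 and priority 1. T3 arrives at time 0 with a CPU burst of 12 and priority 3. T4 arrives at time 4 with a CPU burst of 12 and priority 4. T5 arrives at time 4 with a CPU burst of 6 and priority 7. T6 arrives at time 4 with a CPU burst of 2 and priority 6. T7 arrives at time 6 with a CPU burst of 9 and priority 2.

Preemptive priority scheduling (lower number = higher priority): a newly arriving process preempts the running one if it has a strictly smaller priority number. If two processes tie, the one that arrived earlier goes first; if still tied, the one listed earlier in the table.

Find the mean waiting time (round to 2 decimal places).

Gantt: | T2 0-11 | T7 11-20 | T3 20-32 | T4 32-44 | T1 44-51 | T6 51-53 | T5 53-59 |
Completion: T1=51  T2=11  T3=32  T4=44  T5=59  T6=53  T7=20
Waiting times: T1=44, T2=0, T3=20, T4=28, T5=49, T6=47, T7=5
Average waiting = (44+0+20+28+49+47+5) / 7 = 193/7 = 27.57

27.57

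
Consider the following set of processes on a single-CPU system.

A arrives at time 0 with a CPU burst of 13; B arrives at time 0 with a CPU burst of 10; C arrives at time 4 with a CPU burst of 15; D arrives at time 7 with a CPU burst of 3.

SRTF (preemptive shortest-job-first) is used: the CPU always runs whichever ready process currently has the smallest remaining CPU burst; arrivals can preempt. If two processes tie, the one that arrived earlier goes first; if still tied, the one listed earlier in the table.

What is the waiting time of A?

13

Schedule: | B 0-10 | D 10-13 | A 13-26 | C 26-41 |
Completion: A=26  B=10  C=41  D=13
Turnaround (C−A): A=26  B=10  C=37  D=6
Waiting(A) = turnaround − burst = 26 − 13 = 13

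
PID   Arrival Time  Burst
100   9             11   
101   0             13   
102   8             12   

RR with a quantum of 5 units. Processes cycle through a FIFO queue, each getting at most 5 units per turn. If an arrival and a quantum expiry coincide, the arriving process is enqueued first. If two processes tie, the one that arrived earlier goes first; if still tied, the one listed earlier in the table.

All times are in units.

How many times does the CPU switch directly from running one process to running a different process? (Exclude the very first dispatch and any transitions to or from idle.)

7

Schedule: | 101 0-10 | 102 10-15 | 100 15-20 | 101 20-23 | 102 23-28 | 100 28-33 | 102 33-35 | 100 35-36 |
Completion: 100=36  101=23  102=35
Turnaround (C−A): 100=27  101=23  102=27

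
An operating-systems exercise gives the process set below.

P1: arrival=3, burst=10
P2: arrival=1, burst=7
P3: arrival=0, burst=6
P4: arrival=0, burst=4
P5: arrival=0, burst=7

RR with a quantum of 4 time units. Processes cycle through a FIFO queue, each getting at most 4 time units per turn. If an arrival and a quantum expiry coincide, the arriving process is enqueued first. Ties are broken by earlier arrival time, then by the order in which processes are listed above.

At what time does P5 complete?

25

Gantt: | P3 0-4 | P4 4-8 | P5 8-12 | P2 12-16 | P1 16-20 | P3 20-22 | P5 22-25 | P2 25-28 | P1 28-34 |
Completion: P1=34  P2=28  P3=22  P4=8  P5=25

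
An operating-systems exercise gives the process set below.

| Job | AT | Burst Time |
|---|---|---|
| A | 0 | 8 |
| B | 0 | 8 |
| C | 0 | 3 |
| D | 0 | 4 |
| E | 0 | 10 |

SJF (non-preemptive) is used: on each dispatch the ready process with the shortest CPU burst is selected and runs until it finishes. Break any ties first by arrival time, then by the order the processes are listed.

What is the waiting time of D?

3

Timeline: | C 0-3 | D 3-7 | A 7-15 | B 15-23 | E 23-33 |
Completion: A=15  B=23  C=3  D=7  E=33
Waiting(D) = turnaround − burst = 7 − 4 = 3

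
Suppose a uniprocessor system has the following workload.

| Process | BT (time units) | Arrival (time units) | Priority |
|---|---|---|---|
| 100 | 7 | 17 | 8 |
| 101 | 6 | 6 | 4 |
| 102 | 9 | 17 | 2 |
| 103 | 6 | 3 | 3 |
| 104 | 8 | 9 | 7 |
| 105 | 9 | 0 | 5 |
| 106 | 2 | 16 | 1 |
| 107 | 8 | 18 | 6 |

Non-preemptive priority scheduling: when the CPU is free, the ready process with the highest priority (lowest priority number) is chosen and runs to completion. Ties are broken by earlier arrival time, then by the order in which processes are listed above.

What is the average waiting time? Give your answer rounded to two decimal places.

12.75

Timeline: | 105 0-9 | 103 9-15 | 101 15-21 | 106 21-23 | 102 23-32 | 107 32-40 | 104 40-48 | 100 48-55 |
Completion: 100=55  101=21  102=32  103=15  104=48  105=9  106=23  107=40
Turnaround (C−A): 100=38  101=15  102=15  103=12  104=39  105=9  106=7  107=22
Waiting times: 100=31, 101=9, 102=6, 103=6, 104=31, 105=0, 106=5, 107=14
Average waiting = (31+9+6+6+31+0+5+14) / 8 = 102/8 = 12.75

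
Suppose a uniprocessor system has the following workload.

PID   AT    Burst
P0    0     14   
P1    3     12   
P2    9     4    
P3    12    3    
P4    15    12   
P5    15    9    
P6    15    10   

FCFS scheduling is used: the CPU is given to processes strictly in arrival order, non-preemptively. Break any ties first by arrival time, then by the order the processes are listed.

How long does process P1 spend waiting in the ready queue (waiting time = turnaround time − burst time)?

Gantt: | P0 0-14 | P1 14-26 | P2 26-30 | P3 30-33 | P4 33-45 | P5 45-54 | P6 54-64 |
Completion: P0=14  P1=26  P2=30  P3=33  P4=45  P5=54  P6=64
Turnaround (C−A): P0=14  P1=23  P2=21  P3=21  P4=30  P5=39  P6=49
Waiting(P1) = turnaround − burst = 23 − 12 = 11

11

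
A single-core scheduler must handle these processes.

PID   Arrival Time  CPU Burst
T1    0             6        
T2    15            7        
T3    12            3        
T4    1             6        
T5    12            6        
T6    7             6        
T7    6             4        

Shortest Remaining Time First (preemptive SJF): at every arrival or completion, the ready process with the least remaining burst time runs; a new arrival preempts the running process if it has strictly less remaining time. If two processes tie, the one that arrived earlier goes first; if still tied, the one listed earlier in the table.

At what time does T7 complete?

10

Gantt: | T1 0-6 | T7 6-10 | T4 10-12 | T3 12-15 | T4 15-19 | T6 19-25 | T5 25-31 | T2 31-38 |
Completion: T1=6  T2=38  T3=15  T4=19  T5=31  T6=25  T7=10
Turnaround (C−A): T1=6  T2=23  T3=3  T4=18  T5=19  T6=18  T7=4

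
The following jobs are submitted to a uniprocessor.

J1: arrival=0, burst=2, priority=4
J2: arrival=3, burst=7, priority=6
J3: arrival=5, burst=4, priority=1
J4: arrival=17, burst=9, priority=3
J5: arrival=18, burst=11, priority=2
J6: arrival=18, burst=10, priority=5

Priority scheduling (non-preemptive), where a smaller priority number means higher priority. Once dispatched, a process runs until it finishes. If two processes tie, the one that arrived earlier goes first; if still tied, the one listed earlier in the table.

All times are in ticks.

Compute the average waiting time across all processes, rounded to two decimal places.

5.33

Schedule: | J1 0-2 | idle 2-3 | J2 3-10 | J3 10-14 | idle 14-17 | J4 17-26 | J5 26-37 | J6 37-47 |
Completion: J1=2  J2=10  J3=14  J4=26  J5=37  J6=47
Waiting times: J1=0, J2=0, J3=5, J4=0, J5=8, J6=19
Average waiting = (0+0+5+0+8+19) / 6 = 32/6 = 5.33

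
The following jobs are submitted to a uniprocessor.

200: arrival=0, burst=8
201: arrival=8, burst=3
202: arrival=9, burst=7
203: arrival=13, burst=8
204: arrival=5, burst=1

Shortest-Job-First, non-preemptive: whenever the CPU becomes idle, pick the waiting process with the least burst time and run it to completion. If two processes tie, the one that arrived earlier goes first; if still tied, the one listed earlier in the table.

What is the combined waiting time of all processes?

13

Gantt: | 200 0-8 | 204 8-9 | 201 9-12 | 202 12-19 | 203 19-27 |
Completion: 200=8  201=12  202=19  203=27  204=9
Waiting = turnaround − burst: 200=0, 201=1, 202=3, 203=6, 204=3
Total waiting = 0 + 1 + 3 + 6 + 3 = 13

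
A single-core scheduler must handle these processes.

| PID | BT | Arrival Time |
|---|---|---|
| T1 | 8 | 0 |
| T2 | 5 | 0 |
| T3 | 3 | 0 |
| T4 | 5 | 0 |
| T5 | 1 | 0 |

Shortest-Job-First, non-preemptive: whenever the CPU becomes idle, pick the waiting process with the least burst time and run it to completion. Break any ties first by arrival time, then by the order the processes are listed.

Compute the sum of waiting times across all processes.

Schedule: | T5 0-1 | T3 1-4 | T2 4-9 | T4 9-14 | T1 14-22 |
Completion: T1=22  T2=9  T3=4  T4=14  T5=1
Waiting = turnaround − burst: T1=14, T2=4, T3=1, T4=9, T5=0
Total waiting = 14 + 4 + 1 + 9 + 0 = 28

28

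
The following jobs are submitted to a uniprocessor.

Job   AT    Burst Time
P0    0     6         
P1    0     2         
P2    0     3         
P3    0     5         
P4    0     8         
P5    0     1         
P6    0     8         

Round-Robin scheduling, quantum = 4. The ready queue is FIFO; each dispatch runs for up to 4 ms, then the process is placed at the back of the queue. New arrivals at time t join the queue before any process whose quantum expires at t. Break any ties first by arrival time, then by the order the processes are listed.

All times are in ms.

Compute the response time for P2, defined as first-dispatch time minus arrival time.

Timeline: | P0 0-4 | P1 4-6 | P2 6-9 | P3 9-13 | P4 13-17 | P5 17-18 | P6 18-22 | P0 22-24 | P3 24-25 | P4 25-29 | P6 29-33 |
Completion: P0=24  P1=6  P2=9  P3=25  P4=29  P5=18  P6=33
Turnaround (C−A): P0=24  P1=6  P2=9  P3=25  P4=29  P5=18  P6=33
Response(P2) = first start − arrival = 6 − 0 = 6

6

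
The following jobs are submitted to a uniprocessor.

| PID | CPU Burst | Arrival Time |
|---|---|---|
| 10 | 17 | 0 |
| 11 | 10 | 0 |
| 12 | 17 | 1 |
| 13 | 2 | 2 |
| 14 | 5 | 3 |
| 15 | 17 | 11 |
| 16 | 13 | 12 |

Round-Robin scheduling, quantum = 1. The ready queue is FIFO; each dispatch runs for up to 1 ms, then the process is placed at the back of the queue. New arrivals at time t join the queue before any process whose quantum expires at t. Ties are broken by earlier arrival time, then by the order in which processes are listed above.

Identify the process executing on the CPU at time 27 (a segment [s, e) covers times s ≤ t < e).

Schedule: | 10 0-1 | 11 1-2 | 12 2-3 | 10 3-4 | 13 4-5 | 11 5-6 | 14 6-7 | 12 7-8 | 10 8-9 | 13 9-10 | 11 10-11 | 14 11-12 | 12 12-13 | 10 13-14 | 15 14-15 | 11 15-16 | 16 16-17 | 14 17-18 | 12 18-19 | 10 19-20 | 15 20-21 | 11 21-22 | 16 22-23 | 14 23-24 | 12 24-25 | 10 25-26 | 15 26-27 | 11 27-28 | 16 28-29 | 14 29-30 | 12 30-31 | 10 31-32 | 15 32-33 | 11 33-34 | 16 34-35 | 12 35-36 | 10 36-37 | 15 37-38 | 11 38-39 | 16 39-40 | 12 40-41 | 10 41-42 | 15 42-43 | 11 43-44 | 16 44-45 | 12 45-46 | 10 46-47 | 15 47-48 | 11 48-49 | 16 49-50 | 12 50-51 | 10 51-52 | 15 52-53 | 16 53-54 | 12 54-55 | 10 55-56 | 15 56-57 | 16 57-58 | 12 58-59 | 10 59-60 | 15 60-61 | 16 61-62 | 12 62-63 | 10 63-64 | 15 64-65 | 16 65-66 | 12 66-67 | 10 67-68 | 15 68-69 | 16 69-70 | 12 70-71 | 10 71-72 | 15 72-73 | 16 73-74 | 12 74-75 | 10 75-76 | 15 76-77 | 12 77-78 | 15 78-81 |
Completion: 10=76  11=49  12=78  13=10  14=30  15=81  16=74
Turnaround (C−A): 10=76  11=49  12=77  13=8  14=27  15=70  16=62

11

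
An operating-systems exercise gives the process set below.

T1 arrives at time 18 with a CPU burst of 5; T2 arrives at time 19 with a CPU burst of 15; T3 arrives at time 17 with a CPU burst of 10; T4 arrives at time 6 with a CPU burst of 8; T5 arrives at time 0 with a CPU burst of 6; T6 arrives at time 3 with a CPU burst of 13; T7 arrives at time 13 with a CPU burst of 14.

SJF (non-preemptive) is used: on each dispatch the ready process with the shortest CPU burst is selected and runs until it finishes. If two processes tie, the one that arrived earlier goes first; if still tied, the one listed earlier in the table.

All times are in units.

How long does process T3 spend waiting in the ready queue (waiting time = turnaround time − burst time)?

15

Timeline: | T5 0-6 | T4 6-14 | T6 14-27 | T1 27-32 | T3 32-42 | T7 42-56 | T2 56-71 |
Completion: T1=32  T2=71  T3=42  T4=14  T5=6  T6=27  T7=56
Turnaround (C−A): T1=14  T2=52  T3=25  T4=8  T5=6  T6=24  T7=43
Waiting(T3) = turnaround − burst = 25 − 10 = 15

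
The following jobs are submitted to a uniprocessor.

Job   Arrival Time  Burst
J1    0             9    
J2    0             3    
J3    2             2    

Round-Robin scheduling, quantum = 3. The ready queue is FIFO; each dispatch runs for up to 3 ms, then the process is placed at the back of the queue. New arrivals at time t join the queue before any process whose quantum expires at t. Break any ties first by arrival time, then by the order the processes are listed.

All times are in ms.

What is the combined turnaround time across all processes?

26

Schedule: | J1 0-3 | J2 3-6 | J3 6-8 | J1 8-14 |
Completion: J1=14  J2=6  J3=8
Turnaround = completion − arrival: J1=14, J2=6, J3=6
Total turnaround = 14 + 6 + 6 = 26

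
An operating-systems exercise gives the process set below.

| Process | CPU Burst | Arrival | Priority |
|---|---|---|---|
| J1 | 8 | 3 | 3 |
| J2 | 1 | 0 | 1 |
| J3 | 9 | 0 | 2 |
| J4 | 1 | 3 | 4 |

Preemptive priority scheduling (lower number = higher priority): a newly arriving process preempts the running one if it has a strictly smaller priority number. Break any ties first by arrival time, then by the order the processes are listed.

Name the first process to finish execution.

J2

Timeline: | J2 0-1 | J3 1-10 | J1 10-18 | J4 18-19 |
Completion: J1=18  J2=1  J3=10  J4=19
Turnaround (C−A): J1=15  J2=1  J3=10  J4=16
Finish order: J2 → J3 → J1 → J4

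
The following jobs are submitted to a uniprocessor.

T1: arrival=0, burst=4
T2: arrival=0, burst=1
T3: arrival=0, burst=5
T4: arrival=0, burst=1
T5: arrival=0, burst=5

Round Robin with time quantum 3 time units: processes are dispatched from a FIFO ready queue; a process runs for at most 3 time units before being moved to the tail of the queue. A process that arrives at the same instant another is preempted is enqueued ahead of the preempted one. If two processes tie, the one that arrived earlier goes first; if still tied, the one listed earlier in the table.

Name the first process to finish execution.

T2

Gantt: | T1 0-3 | T2 3-4 | T3 4-7 | T4 7-8 | T5 8-11 | T1 11-12 | T3 12-14 | T5 14-16 |
Completion: T1=12  T2=4  T3=14  T4=8  T5=16
Turnaround (C−A): T1=12  T2=4  T3=14  T4=8  T5=16
Finish order: T2 → T4 → T1 → T3 → T5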